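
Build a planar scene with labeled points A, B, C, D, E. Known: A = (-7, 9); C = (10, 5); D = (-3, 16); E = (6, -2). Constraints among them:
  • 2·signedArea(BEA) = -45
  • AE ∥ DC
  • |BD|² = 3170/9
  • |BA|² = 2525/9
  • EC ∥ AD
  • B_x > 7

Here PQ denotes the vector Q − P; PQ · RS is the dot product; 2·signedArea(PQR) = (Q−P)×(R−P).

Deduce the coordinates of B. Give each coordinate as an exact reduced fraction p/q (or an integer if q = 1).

1. B_x = 22/3  [line -11·x + -13·y + 85 = 0 ∩ |BA|² = 2525/9]
2. B_y = 1/3  [line -11·x + -13·y + 85 = 0 ∩ |BA|² = 2525/9]
   → B = (22/3, 1/3)

B = (22/3, 1/3)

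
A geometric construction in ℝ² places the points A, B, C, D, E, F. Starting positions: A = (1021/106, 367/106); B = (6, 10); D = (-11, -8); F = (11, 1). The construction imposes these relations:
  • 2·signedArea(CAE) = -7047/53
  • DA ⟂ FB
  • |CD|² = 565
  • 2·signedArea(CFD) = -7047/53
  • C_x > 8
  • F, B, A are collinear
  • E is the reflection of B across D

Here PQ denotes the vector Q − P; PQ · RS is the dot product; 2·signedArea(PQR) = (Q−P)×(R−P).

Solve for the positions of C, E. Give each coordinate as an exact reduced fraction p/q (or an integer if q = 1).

C = (438/53, 314/53)
E = (-28, -26)

1. C_x = 438/53  [line 9·x + -22·y + 2966/53 = 0 ∩ |CD|² = 565]
2. C_y = 314/53  [line 9·x + -22·y + 2966/53 = 0 ∩ |CD|² = 565]
   → C = (438/53, 314/53)
3. E_x = -28  [E is the reflection of B across D]
4. E_y = -26  [E is the reflection of B across D]
   → E = (-28, -26)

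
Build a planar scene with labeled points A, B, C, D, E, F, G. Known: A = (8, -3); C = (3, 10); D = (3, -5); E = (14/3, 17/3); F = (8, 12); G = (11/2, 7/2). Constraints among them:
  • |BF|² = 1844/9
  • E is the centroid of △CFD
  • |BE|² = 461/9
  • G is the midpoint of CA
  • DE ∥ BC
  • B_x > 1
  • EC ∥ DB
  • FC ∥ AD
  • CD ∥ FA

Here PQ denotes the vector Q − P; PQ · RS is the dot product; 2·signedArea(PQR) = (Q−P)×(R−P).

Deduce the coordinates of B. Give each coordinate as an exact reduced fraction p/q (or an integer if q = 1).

B = (4/3, -2/3)

1. B_x = 4/3  [DE ∥ BC ∩ EC ∥ DB]
2. B_y = -2/3  [DE ∥ BC ∩ EC ∥ DB]
   → B = (4/3, -2/3)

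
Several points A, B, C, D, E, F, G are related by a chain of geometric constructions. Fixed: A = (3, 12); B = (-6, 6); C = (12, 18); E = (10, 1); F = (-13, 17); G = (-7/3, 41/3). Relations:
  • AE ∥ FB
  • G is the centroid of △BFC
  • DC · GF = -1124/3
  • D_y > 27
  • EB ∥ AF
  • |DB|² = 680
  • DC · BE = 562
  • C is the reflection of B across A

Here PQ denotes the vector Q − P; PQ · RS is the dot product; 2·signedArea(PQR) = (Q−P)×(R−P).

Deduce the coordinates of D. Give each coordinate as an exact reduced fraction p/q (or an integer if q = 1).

D = (-20, 28)

1. D_x = -20  [line 32/3·x + -10/3·y + 920/3 = 0 ∩ |DB|² = 680]
2. D_y = 28  [line 32/3·x + -10/3·y + 920/3 = 0 ∩ |DB|² = 680]
   → D = (-20, 28)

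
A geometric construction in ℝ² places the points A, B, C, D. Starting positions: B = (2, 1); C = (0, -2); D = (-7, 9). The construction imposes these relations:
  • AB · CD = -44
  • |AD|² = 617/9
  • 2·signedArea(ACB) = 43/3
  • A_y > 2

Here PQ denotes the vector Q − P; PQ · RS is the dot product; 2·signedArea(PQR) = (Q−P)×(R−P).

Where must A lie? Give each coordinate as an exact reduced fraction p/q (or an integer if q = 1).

A = (-5/3, 8/3)

1. A_x = -5/3  [2·signedArea(ACB) = 43/3 ∩ AB · CD = -44]
2. A_y = 8/3  [2·signedArea(ACB) = 43/3 ∩ AB · CD = -44]
   → A = (-5/3, 8/3)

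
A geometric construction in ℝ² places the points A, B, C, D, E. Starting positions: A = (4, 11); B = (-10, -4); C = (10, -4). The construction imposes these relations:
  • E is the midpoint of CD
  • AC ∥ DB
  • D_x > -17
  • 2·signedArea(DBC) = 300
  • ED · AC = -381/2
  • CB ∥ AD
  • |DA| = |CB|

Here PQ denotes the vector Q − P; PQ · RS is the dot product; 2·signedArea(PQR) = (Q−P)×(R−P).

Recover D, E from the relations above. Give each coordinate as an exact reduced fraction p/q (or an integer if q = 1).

1. D_x = -16  [AC ∥ DB ∩ CB ∥ AD]
2. D_y = 11  [AC ∥ DB ∩ CB ∥ AD]
   → D = (-16, 11)
3. E_x = -3  [E is the midpoint of CD]
4. E_y = 7/2  [E is the midpoint of CD]
   → E = (-3, 7/2)

D = (-16, 11)
E = (-3, 7/2)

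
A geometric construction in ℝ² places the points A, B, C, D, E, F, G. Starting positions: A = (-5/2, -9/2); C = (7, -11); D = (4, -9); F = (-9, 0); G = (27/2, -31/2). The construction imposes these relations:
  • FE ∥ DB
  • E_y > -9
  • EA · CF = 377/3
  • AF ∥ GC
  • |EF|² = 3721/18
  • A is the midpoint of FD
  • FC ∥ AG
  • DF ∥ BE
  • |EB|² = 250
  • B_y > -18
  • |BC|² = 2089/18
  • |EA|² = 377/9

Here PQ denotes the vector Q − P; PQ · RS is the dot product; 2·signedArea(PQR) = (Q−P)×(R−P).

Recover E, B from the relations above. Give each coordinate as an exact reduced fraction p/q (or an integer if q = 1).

B = (95/6, -103/6)
E = (17/6, -49/6)

1. E_x = 17/6  [line 16·x + -11·y + -811/6 = 0 ∩ |EA|² = 377/9]
2. E_y = -49/6  [line 16·x + -11·y + -811/6 = 0 ∩ |EA|² = 377/9]
   → E = (17/6, -49/6)
3. B_x = 95/6  [DF ∥ BE ∩ FE ∥ DB]
4. B_y = -103/6  [DF ∥ BE ∩ FE ∥ DB]
   → B = (95/6, -103/6)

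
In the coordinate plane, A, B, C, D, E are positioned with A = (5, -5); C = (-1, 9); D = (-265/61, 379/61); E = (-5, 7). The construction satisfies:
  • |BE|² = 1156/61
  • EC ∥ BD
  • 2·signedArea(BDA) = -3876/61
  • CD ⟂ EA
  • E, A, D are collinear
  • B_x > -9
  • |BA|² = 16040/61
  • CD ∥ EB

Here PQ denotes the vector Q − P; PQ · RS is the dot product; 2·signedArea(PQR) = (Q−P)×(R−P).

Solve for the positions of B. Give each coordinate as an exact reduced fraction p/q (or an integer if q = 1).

1. B_x = -509/61  [EC ∥ BD ∩ CD ∥ EB]
2. B_y = 257/61  [EC ∥ BD ∩ CD ∥ EB]
   → B = (-509/61, 257/61)

B = (-509/61, 257/61)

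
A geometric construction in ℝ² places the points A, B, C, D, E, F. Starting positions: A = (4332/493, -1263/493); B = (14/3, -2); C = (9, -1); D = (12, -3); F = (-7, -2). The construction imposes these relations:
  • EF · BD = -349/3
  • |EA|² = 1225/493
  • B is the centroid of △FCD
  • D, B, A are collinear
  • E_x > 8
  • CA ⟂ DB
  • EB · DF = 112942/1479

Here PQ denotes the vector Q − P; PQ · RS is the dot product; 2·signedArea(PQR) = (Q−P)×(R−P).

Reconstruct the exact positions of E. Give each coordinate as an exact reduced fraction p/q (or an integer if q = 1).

1. E_x = 4227/493  [EF · BD = -349/3 ∩ EB · DF = 112942/1479]
2. E_y = -2033/493  [EF · BD = -349/3 ∩ EB · DF = 112942/1479]
   → E = (4227/493, -2033/493)

E = (4227/493, -2033/493)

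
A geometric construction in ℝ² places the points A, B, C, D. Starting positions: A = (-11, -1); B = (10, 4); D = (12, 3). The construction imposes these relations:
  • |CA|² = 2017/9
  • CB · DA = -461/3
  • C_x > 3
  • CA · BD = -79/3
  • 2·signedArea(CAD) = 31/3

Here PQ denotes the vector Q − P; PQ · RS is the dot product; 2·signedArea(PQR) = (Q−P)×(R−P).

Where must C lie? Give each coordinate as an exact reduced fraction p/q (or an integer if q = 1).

1. C_x = 11/3  [CB · DA = -461/3 ∩ CA · BD = -79/3]
2. C_y = 2  [CB · DA = -461/3 ∩ CA · BD = -79/3]
   → C = (11/3, 2)

C = (11/3, 2)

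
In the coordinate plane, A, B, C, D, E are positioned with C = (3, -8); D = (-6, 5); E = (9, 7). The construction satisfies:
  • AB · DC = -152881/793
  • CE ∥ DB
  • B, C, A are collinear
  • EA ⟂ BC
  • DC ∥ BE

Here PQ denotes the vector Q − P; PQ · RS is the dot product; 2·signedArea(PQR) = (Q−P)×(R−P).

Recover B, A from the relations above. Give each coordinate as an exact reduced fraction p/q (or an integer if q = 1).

1. B_x = 0  [DC ∥ BE ∩ CE ∥ DB]
2. B_y = 20  [DC ∥ BE ∩ CE ∥ DB]
   → B = (0, 20)
3. A_x = 1173/793  [B, C, A are collinear ∩ EA ⟂ BC]
4. A_y = 4912/793  [B, C, A are collinear ∩ EA ⟂ BC]
   → A = (1173/793, 4912/793)

A = (1173/793, 4912/793)
B = (0, 20)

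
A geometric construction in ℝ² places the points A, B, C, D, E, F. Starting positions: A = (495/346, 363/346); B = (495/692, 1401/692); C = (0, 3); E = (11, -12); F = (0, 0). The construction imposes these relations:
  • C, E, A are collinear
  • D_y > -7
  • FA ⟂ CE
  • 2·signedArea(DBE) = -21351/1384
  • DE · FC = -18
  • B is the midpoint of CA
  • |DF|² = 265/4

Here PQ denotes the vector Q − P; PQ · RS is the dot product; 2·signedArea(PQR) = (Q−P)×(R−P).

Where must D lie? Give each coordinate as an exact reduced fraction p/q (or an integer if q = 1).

D = (11/2, -6)

1. D_x = 11/2  [2·signedArea(DBE) = -21351/1384 ∩ DE · FC = -18]
2. D_y = -6  [2·signedArea(DBE) = -21351/1384 ∩ DE · FC = -18]
   → D = (11/2, -6)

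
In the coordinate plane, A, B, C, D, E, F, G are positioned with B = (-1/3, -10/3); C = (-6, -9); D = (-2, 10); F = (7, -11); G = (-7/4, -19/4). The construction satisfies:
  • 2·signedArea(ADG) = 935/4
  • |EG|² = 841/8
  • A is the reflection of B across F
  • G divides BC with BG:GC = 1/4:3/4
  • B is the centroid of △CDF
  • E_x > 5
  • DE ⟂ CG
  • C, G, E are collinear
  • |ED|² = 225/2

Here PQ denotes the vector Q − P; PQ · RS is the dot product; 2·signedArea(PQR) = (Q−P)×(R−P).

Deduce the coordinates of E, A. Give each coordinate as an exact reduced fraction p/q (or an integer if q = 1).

A = (43/3, -56/3)
E = (11/2, 5/2)

1. E_x = 11/2  [C, G, E are collinear ∩ DE ⟂ CG]
2. E_y = 5/2  [C, G, E are collinear ∩ DE ⟂ CG]
   → E = (11/2, 5/2)
3. A_x = 43/3  [A is the reflection of B across F]
4. A_y = -56/3  [A is the reflection of B across F]
   → A = (43/3, -56/3)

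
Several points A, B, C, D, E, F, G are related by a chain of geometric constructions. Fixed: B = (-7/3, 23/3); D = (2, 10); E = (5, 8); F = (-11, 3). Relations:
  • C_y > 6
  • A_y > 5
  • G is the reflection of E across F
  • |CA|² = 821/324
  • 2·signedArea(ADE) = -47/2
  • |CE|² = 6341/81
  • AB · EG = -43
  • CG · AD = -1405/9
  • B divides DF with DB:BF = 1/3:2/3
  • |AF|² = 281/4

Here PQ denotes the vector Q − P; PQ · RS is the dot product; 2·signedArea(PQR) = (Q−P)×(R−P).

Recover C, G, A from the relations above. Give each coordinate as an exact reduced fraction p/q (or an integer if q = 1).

1. G_x = -27  [G is the reflection of E across F]
2. G_y = -2  [G is the reflection of E across F]
   → G = (-27, -2)
3. A_x = -3  [AB · EG = -43 ∩ 2·signedArea(ADE) = -47/2]
4. A_y = 11/2  [AB · EG = -43 ∩ 2·signedArea(ADE) = -47/2]
   → A = (-3, 11/2)
5. C_x = -34/9  [line -5·x + -9/2·y + 109/9 = 0 ∩ |CE|² = 6341/81]
6. C_y = 62/9  [line -5·x + -9/2·y + 109/9 = 0 ∩ |CE|² = 6341/81]
   → C = (-34/9, 62/9)

A = (-3, 11/2)
C = (-34/9, 62/9)
G = (-27, -2)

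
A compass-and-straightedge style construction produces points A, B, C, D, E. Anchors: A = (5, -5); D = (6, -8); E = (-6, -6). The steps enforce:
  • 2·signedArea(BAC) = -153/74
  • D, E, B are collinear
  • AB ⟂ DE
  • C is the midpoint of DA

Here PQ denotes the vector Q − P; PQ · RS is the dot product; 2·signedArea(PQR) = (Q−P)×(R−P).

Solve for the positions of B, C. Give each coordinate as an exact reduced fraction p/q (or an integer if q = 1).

1. B_x = 168/37  [D, E, B are collinear ∩ AB ⟂ DE]
2. B_y = -287/37  [D, E, B are collinear ∩ AB ⟂ DE]
   → B = (168/37, -287/37)
3. C_x = 11/2  [C is the midpoint of DA]
4. C_y = -13/2  [C is the midpoint of DA]
   → C = (11/2, -13/2)

B = (168/37, -287/37)
C = (11/2, -13/2)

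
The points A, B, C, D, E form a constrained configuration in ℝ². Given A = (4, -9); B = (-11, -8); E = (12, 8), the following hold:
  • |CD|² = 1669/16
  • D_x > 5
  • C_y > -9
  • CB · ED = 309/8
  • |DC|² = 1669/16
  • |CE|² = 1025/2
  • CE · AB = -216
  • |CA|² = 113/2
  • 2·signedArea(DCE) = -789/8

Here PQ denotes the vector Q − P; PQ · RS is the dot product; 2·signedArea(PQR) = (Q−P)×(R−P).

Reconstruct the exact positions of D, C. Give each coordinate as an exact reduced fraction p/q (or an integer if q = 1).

C = (-7/2, -17/2)
D = (6, -19/4)

1. C_x = -7/2  [line 15·x + -1·y + 44 = 0 ∩ |CA|² = 113/2]
2. C_y = -17/2  [line 15·x + -1·y + 44 = 0 ∩ |CA|² = 113/2]
   → C = (-7/2, -17/2)
3. D_x = 6  [2·signedArea(DCE) = -789/8 ∩ CB · ED = 309/8]
4. D_y = -19/4  [2·signedArea(DCE) = -789/8 ∩ CB · ED = 309/8]
   → D = (6, -19/4)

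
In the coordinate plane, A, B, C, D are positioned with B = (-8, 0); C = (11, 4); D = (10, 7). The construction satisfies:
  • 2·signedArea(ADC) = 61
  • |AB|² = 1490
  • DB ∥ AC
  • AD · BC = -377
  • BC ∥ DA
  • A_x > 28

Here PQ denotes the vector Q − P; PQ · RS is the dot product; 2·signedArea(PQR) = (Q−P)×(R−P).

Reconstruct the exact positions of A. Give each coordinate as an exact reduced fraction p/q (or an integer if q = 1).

1. A_x = 29  [DB ∥ AC ∩ BC ∥ DA]
2. A_y = 11  [DB ∥ AC ∩ BC ∥ DA]
   → A = (29, 11)

A = (29, 11)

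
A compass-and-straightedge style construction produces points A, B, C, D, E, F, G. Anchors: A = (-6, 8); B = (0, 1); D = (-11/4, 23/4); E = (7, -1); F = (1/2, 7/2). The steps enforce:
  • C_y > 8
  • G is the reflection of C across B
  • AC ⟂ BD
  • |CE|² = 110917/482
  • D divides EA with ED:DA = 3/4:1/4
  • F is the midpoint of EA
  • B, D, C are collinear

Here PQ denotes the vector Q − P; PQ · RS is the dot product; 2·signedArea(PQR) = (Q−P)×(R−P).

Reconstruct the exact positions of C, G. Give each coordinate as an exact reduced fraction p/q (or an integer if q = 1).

1. C_x = -2189/482  [B, D, C are collinear ∩ AC ⟂ BD]
2. C_y = 4263/482  [B, D, C are collinear ∩ AC ⟂ BD]
   → C = (-2189/482, 4263/482)
3. G_x = 2189/482  [G is the reflection of C across B]
4. G_y = -3299/482  [G is the reflection of C across B]
   → G = (2189/482, -3299/482)

C = (-2189/482, 4263/482)
G = (2189/482, -3299/482)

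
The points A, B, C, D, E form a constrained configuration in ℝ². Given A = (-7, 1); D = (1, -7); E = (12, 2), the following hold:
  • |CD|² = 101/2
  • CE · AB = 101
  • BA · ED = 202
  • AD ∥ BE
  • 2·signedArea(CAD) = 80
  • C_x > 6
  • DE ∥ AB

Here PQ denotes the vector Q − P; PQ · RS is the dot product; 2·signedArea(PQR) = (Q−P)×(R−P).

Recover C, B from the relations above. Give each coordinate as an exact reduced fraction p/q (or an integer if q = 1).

1. C_x = 13/2  [line 8·x + 8·y + -32 = 0 ∩ |CD|² = 101/2]
2. C_y = -5/2  [line 8·x + 8·y + -32 = 0 ∩ |CD|² = 101/2]
   → C = (13/2, -5/2)
3. B_x = 4  [CE · AB = 101 ∩ AD ∥ BE]
4. B_y = 10  [CE · AB = 101 ∩ AD ∥ BE]
   → B = (4, 10)

B = (4, 10)
C = (13/2, -5/2)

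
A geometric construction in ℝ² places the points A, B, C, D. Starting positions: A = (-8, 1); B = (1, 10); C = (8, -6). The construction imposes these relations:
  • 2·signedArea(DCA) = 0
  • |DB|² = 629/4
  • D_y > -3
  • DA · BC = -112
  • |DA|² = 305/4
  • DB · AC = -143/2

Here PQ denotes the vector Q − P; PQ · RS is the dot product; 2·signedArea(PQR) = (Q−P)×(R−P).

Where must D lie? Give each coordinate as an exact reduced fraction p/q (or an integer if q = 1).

1. D_x = 0  [2·signedArea(DCA) = 0 ∩ DA · BC = -112]
2. D_y = -5/2  [2·signedArea(DCA) = 0 ∩ DA · BC = -112]
   → D = (0, -5/2)

D = (0, -5/2)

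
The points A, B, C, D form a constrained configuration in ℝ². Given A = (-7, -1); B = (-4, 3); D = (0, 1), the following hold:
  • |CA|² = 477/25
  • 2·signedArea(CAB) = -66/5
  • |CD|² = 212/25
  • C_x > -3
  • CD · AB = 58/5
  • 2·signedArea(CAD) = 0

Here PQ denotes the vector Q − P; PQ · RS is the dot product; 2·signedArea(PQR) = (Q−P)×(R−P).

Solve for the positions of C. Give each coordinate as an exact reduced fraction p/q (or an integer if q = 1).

1. C_x = -14/5  [2·signedArea(CAD) = 0 ∩ 2·signedArea(CAB) = -66/5]
2. C_y = 1/5  [2·signedArea(CAD) = 0 ∩ 2·signedArea(CAB) = -66/5]
   → C = (-14/5, 1/5)

C = (-14/5, 1/5)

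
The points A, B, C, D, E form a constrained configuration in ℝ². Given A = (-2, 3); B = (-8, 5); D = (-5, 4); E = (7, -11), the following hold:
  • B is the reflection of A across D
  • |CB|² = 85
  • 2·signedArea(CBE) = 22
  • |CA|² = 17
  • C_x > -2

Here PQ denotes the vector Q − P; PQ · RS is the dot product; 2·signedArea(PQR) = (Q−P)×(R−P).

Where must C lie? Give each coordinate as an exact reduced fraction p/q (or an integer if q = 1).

1. C_x = -1  [line 16·x + 15·y + 31 = 0 ∩ |CB|² = 85]
2. C_y = -1  [line 16·x + 15·y + 31 = 0 ∩ |CB|² = 85]
   → C = (-1, -1)

C = (-1, -1)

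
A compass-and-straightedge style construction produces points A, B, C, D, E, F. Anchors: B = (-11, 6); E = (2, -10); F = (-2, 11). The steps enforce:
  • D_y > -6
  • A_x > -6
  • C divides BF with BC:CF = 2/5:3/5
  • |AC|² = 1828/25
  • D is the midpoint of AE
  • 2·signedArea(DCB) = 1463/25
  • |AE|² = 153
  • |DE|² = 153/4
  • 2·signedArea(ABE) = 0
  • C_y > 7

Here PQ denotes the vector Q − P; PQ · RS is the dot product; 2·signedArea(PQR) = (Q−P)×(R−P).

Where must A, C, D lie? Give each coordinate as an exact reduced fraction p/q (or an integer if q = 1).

1. C_x = -37/5  [C divides BF with BC:CF = 2/5:3/5]
2. C_y = 8  [C divides BF with BC:CF = 2/5:3/5]
   → C = (-37/5, 8)
3. A_x = -29/5  [line 16·x + 13·y + 98 = 0 ∩ |AC|² = 1828/25]
4. A_y = -2/5  [line 16·x + 13·y + 98 = 0 ∩ |AC|² = 1828/25]
   → A = (-29/5, -2/5)
5. D_x = -19/10  [D is the midpoint of AE]
6. D_y = -26/5  [D is the midpoint of AE]
   → D = (-19/10, -26/5)

A = (-29/5, -2/5)
C = (-37/5, 8)
D = (-19/10, -26/5)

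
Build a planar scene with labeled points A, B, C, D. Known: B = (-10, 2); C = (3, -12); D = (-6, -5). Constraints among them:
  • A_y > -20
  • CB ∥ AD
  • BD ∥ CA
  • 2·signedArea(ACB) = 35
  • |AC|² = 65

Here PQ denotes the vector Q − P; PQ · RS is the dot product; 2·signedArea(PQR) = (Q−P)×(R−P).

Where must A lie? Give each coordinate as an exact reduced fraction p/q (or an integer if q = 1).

A = (7, -19)

1. A_x = 7  [CB ∥ AD ∩ BD ∥ CA]
2. A_y = -19  [CB ∥ AD ∩ BD ∥ CA]
   → A = (7, -19)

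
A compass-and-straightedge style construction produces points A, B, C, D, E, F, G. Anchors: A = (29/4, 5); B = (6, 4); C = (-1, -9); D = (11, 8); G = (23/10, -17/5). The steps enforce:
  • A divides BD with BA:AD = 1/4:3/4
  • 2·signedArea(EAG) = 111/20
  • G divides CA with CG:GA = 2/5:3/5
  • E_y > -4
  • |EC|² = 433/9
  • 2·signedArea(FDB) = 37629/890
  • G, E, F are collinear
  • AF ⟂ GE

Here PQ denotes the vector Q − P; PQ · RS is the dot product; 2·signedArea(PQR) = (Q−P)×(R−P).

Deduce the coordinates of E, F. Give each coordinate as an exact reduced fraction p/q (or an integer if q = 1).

1. E_x = 3  [line 42/5·x + -99/20·y + -417/10 = 0 ∩ |EC|² = 433/9]
2. E_y = -10/3  [line 42/5·x + -99/20·y + -417/10 = 0 ∩ |EC|² = 433/9]
   → E = (3, -10/3)
3. F_x = 14237/1780  [G, E, F are collinear ∩ AF ⟂ GE]
4. F_y = -2543/890  [G, E, F are collinear ∩ AF ⟂ GE]
   → F = (14237/1780, -2543/890)

E = (3, -10/3)
F = (14237/1780, -2543/890)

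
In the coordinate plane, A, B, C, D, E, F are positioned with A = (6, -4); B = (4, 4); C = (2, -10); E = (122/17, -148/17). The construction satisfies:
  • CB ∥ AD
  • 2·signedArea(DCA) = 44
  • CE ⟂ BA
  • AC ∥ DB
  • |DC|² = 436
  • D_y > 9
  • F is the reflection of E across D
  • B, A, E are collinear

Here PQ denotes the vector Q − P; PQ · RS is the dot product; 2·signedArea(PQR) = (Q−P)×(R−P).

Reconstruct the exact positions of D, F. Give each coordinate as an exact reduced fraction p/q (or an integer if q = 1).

D = (8, 10)
F = (150/17, 488/17)

1. D_x = 8  [AC ∥ DB ∩ CB ∥ AD]
2. D_y = 10  [AC ∥ DB ∩ CB ∥ AD]
   → D = (8, 10)
3. F_x = 150/17  [F is the reflection of E across D]
4. F_y = 488/17  [F is the reflection of E across D]
   → F = (150/17, 488/17)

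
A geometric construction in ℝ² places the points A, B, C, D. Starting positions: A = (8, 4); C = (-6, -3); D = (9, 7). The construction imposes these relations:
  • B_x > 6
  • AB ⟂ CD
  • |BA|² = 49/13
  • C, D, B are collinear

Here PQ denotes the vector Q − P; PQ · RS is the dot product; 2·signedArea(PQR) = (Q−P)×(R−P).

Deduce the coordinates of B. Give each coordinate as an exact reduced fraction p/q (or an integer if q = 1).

1. B_x = 90/13  [C, D, B are collinear ∩ AB ⟂ CD]
2. B_y = 73/13  [C, D, B are collinear ∩ AB ⟂ CD]
   → B = (90/13, 73/13)

B = (90/13, 73/13)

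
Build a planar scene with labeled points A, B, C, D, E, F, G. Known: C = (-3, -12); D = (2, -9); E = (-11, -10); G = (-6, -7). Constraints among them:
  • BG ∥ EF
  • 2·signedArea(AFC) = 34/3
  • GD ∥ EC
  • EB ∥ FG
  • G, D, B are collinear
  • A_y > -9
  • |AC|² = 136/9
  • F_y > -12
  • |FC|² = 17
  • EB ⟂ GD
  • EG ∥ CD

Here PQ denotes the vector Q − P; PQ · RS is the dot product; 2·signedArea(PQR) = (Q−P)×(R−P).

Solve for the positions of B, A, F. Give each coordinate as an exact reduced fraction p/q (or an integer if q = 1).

1. B_x = -10  [G, D, B are collinear ∩ EB ⟂ GD]
2. B_y = -6  [G, D, B are collinear ∩ EB ⟂ GD]
   → B = (-10, -6)
3. F_x = -7  [EB ∥ FG ∩ BG ∥ EF]
4. F_y = -11  [EB ∥ FG ∩ BG ∥ EF]
   → F = (-7, -11)
5. A_x = -5  [line 1·x + 4·y + 119/3 = 0 ∩ |AC|² = 136/9]
6. A_y = -26/3  [line 1·x + 4·y + 119/3 = 0 ∩ |AC|² = 136/9]
   → A = (-5, -26/3)

A = (-5, -26/3)
B = (-10, -6)
F = (-7, -11)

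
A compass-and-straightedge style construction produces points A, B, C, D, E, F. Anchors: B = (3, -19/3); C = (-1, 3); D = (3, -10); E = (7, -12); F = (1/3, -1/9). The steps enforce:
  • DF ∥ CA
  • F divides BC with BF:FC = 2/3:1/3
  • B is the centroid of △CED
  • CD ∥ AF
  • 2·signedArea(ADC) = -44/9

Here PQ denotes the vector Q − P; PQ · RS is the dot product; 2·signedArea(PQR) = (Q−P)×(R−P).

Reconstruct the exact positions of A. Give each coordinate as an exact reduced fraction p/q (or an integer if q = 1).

1. A_x = -11/3  [CD ∥ AF ∩ DF ∥ CA]
2. A_y = 116/9  [CD ∥ AF ∩ DF ∥ CA]
   → A = (-11/3, 116/9)

A = (-11/3, 116/9)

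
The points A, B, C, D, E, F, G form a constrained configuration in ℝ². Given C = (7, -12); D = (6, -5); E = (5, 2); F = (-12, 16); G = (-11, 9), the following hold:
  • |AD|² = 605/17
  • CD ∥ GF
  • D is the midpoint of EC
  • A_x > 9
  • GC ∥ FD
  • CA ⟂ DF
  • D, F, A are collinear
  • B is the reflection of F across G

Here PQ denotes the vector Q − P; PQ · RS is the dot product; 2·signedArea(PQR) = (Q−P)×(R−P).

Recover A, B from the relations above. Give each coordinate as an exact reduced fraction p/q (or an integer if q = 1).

1. A_x = 168/17  [D, F, A are collinear ∩ CA ⟂ DF]
2. A_y = -162/17  [D, F, A are collinear ∩ CA ⟂ DF]
   → A = (168/17, -162/17)
3. B_x = -10  [B is the reflection of F across G]
4. B_y = 2  [B is the reflection of F across G]
   → B = (-10, 2)

A = (168/17, -162/17)
B = (-10, 2)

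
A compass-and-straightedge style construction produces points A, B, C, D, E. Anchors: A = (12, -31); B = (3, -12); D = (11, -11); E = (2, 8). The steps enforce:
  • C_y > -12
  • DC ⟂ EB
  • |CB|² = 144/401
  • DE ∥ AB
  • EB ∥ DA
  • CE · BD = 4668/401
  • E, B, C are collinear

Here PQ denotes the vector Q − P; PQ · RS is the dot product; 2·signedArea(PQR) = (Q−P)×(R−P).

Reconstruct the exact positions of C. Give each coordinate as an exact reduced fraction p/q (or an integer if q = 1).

C = (1191/401, -4572/401)

1. C_x = 1191/401  [E, B, C are collinear ∩ DC ⟂ EB]
2. C_y = -4572/401  [E, B, C are collinear ∩ DC ⟂ EB]
   → C = (1191/401, -4572/401)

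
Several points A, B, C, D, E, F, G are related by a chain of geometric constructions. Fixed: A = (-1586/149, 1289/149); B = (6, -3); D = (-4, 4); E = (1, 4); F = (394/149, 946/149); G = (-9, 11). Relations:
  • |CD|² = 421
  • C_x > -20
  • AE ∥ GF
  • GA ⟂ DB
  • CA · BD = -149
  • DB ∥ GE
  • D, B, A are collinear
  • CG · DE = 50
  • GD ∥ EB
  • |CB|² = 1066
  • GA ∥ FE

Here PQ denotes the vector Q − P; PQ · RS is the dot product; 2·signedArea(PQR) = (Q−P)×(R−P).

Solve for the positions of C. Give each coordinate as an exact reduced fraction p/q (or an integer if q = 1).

1. C_x = -19  [CG · DE = 50 ∩ CA · BD = -149]
2. C_y = 18  [CG · DE = 50 ∩ CA · BD = -149]
   → C = (-19, 18)

C = (-19, 18)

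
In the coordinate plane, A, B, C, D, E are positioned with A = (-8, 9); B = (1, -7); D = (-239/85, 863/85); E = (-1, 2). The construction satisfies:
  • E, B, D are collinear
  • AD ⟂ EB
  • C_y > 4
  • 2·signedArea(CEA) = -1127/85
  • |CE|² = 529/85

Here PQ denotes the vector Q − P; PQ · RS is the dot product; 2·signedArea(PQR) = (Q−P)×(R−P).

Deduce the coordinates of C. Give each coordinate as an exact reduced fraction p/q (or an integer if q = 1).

C = (-131/85, 377/85)

1. C_x = -131/85  [line -7·x + -7·y + 1722/85 = 0 ∩ |CE|² = 529/85]
2. C_y = 377/85  [line -7·x + -7·y + 1722/85 = 0 ∩ |CE|² = 529/85]
   → C = (-131/85, 377/85)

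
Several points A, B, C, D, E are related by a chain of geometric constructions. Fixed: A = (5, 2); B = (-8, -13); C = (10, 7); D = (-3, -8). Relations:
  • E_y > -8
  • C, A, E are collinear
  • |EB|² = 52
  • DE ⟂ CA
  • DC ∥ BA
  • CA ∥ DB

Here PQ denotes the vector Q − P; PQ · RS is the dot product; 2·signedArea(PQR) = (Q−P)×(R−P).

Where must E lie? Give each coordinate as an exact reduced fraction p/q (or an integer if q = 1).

E = (-4, -7)

1. E_x = -4  [C, A, E are collinear ∩ DE ⟂ CA]
2. E_y = -7  [C, A, E are collinear ∩ DE ⟂ CA]
   → E = (-4, -7)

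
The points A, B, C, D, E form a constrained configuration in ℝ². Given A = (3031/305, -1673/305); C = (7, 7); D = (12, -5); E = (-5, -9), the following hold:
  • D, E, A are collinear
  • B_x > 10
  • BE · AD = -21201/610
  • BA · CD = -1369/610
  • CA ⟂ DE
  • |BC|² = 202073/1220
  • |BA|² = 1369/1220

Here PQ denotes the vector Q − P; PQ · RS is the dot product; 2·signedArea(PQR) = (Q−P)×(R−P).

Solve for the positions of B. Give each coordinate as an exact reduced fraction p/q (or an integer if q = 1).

1. B_x = 6691/610  [BE · AD = -21201/610 ∩ BA · CD = -1369/610]
2. B_y = -1599/305  [BE · AD = -21201/610 ∩ BA · CD = -1369/610]
   → B = (6691/610, -1599/305)

B = (6691/610, -1599/305)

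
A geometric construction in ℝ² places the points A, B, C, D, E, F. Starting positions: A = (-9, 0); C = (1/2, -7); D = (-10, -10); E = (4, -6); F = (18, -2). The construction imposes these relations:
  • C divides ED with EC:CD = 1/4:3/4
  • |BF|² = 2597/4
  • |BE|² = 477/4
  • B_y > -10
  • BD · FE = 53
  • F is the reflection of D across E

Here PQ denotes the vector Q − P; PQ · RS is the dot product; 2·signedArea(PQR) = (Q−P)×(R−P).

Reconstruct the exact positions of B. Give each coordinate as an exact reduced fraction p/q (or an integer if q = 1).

B = (-13/2, -9)

1. B_x = -13/2  [line 14·x + 4·y + 127 = 0 ∩ |BF|² = 2597/4]
2. B_y = -9  [line 14·x + 4·y + 127 = 0 ∩ |BF|² = 2597/4]
   → B = (-13/2, -9)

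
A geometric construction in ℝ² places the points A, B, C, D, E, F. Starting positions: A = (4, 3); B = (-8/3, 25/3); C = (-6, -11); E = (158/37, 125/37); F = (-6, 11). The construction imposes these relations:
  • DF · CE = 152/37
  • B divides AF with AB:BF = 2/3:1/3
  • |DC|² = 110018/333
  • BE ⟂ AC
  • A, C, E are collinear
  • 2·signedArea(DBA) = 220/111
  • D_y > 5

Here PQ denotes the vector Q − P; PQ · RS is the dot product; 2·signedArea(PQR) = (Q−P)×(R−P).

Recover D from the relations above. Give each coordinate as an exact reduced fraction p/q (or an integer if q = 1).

D = (89/111, 650/111)

1. D_x = 89/111  [2·signedArea(DBA) = 220/111 ∩ DF · CE = 152/37]
2. D_y = 650/111  [2·signedArea(DBA) = 220/111 ∩ DF · CE = 152/37]
   → D = (89/111, 650/111)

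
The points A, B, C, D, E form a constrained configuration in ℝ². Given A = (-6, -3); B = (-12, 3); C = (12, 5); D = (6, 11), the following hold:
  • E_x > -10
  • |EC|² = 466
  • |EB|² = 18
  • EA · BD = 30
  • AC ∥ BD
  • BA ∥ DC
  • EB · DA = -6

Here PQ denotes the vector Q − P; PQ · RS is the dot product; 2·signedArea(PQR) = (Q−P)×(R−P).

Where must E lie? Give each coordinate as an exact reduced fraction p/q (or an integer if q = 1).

1. E_x = -9  [EB · DA = -6 ∩ EA · BD = 30]
2. E_y = 0  [EB · DA = -6 ∩ EA · BD = 30]
   → E = (-9, 0)

E = (-9, 0)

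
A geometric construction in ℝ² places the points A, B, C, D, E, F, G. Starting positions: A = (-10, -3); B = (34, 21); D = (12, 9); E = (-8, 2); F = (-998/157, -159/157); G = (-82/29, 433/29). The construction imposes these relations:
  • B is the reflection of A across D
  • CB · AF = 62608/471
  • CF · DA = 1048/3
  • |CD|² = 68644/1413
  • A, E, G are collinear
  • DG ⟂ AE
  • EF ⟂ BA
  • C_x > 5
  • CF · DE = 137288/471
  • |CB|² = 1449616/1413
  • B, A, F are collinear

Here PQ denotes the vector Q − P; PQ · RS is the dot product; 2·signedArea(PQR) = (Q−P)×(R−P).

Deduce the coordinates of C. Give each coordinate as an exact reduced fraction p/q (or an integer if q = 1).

C = (2770/471, 889/157)

1. C_x = 2770/471  [CF · DE = 137288/471 ∩ CB · AF = 62608/471]
2. C_y = 889/157  [CF · DE = 137288/471 ∩ CB · AF = 62608/471]
   → C = (2770/471, 889/157)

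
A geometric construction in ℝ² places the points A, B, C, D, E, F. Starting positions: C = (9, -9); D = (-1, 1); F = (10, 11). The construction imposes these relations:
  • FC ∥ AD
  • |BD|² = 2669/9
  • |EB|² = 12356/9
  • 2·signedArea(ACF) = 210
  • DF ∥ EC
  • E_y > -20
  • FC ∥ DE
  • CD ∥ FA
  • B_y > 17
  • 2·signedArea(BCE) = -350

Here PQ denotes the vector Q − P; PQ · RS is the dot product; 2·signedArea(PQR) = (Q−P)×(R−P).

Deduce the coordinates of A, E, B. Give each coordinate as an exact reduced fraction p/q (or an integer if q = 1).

A = (0, 21)
B = (10/3, 53/3)
E = (-2, -19)

1. A_x = 0  [FC ∥ AD ∩ CD ∥ FA]
2. A_y = 21  [FC ∥ AD ∩ CD ∥ FA]
   → A = (0, 21)
3. E_x = -2  [DF ∥ EC ∩ FC ∥ DE]
4. E_y = -19  [DF ∥ EC ∩ FC ∥ DE]
   → E = (-2, -19)
5. B_x = 10/3  [line 10·x + -11·y + 161 = 0 ∩ |BD|² = 2669/9]
6. B_y = 53/3  [line 10·x + -11·y + 161 = 0 ∩ |BD|² = 2669/9]
   → B = (10/3, 53/3)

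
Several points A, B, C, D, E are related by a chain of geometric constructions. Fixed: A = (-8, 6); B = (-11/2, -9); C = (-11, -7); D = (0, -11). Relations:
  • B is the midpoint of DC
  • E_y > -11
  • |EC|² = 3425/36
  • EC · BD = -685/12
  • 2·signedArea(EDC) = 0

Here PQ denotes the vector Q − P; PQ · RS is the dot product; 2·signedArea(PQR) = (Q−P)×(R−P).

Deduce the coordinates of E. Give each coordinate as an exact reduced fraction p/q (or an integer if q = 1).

1. E_x = -11/6  [2·signedArea(EDC) = 0 ∩ EC · BD = -685/12]
2. E_y = -31/3  [2·signedArea(EDC) = 0 ∩ EC · BD = -685/12]
   → E = (-11/6, -31/3)

E = (-11/6, -31/3)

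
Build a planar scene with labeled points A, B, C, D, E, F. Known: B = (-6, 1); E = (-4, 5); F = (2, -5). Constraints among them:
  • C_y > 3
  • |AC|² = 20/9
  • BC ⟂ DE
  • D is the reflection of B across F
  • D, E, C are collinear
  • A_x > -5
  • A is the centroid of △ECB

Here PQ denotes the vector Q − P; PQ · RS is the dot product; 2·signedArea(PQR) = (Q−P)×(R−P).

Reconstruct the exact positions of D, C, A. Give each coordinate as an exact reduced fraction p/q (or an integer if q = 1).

A = (-1456/339, 1099/339)
C = (-326/113, 421/113)
D = (10, -11)

1. D_x = 10  [D is the reflection of B across F]
2. D_y = -11  [D is the reflection of B across F]
   → D = (10, -11)
3. C_x = -326/113  [D, E, C are collinear ∩ BC ⟂ DE]
4. C_y = 421/113  [D, E, C are collinear ∩ BC ⟂ DE]
   → C = (-326/113, 421/113)
5. A_x = -1456/339  [A is the centroid of △ECB]
6. A_y = 1099/339  [A is the centroid of △ECB]
   → A = (-1456/339, 1099/339)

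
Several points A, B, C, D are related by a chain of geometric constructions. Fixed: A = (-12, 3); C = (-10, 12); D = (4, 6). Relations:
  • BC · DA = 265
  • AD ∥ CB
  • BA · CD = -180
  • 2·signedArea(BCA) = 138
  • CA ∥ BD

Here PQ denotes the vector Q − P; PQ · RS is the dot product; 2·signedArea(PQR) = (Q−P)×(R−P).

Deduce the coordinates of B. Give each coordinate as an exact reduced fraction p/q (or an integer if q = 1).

B = (6, 15)

1. B_x = 6  [CA ∥ BD ∩ AD ∥ CB]
2. B_y = 15  [CA ∥ BD ∩ AD ∥ CB]
   → B = (6, 15)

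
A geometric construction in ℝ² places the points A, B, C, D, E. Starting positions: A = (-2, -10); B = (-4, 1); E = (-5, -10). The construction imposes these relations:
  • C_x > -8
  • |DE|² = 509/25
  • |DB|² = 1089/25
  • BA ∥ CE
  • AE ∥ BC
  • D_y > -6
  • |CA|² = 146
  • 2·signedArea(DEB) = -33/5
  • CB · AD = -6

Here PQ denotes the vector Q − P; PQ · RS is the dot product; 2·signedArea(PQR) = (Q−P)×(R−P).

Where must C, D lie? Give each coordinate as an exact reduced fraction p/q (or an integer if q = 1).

1. C_x = -7  [BA ∥ CE ∩ AE ∥ BC]
2. C_y = 1  [BA ∥ CE ∩ AE ∥ BC]
   → C = (-7, 1)
3. D_x = -4  [2·signedArea(DEB) = -33/5 ∩ CB · AD = -6]
4. D_y = -28/5  [2·signedArea(DEB) = -33/5 ∩ CB · AD = -6]
   → D = (-4, -28/5)

C = (-7, 1)
D = (-4, -28/5)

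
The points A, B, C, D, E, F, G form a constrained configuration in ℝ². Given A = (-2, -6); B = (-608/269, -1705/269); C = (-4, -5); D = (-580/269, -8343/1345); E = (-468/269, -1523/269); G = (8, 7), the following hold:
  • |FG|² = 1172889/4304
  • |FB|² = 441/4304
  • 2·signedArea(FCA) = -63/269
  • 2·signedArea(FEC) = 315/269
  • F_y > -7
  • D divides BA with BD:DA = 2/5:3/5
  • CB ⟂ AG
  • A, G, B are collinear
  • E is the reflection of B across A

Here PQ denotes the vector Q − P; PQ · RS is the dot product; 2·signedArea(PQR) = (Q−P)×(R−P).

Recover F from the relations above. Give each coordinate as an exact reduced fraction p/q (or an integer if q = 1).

F = (-1111/538, -6547/1076)

1. F_x = -1111/538  [2·signedArea(FEC) = 315/269 ∩ 2·signedArea(FCA) = -63/269]
2. F_y = -6547/1076  [2·signedArea(FEC) = 315/269 ∩ 2·signedArea(FCA) = -63/269]
   → F = (-1111/538, -6547/1076)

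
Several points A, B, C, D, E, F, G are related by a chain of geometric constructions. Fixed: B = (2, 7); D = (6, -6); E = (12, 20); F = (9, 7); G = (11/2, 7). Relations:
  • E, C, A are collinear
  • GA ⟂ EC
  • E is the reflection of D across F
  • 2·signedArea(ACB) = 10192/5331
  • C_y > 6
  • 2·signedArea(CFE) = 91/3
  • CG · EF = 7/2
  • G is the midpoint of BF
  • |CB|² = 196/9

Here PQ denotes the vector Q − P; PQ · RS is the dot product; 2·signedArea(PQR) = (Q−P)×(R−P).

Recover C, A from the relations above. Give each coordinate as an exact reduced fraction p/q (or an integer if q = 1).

1. C_x = 20/3  [CG · EF = 7/2 ∩ 2·signedArea(CFE) = 91/3]
2. C_y = 7  [CG · EF = 7/2 ∩ 2·signedArea(CFE) = 91/3]
   → C = (20/3, 7)
3. A_x = 11548/1777  [E, C, A are collinear ∩ GA ⟂ EC]
4. A_y = 11711/1777  [E, C, A are collinear ∩ GA ⟂ EC]
   → A = (11548/1777, 11711/1777)

A = (11548/1777, 11711/1777)
C = (20/3, 7)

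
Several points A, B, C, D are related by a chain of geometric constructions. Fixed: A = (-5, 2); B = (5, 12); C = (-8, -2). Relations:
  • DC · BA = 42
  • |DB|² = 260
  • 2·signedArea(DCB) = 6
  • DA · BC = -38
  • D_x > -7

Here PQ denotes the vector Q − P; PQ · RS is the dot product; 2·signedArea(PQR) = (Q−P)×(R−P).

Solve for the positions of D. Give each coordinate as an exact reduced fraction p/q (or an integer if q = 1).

D = (-31/5, 2/5)

1. D_x = -31/5  [2·signedArea(DCB) = 6 ∩ DA · BC = -38]
2. D_y = 2/5  [2·signedArea(DCB) = 6 ∩ DA · BC = -38]
   → D = (-31/5, 2/5)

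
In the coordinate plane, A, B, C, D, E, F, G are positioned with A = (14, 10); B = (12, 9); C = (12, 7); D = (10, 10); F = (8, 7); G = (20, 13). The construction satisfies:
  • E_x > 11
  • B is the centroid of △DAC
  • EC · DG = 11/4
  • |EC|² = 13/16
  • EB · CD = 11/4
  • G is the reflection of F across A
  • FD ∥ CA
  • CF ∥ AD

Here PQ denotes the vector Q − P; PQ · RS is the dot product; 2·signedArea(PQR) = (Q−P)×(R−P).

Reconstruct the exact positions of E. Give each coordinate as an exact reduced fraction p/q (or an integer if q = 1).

E = (23/2, 31/4)

1. E_x = 23/2  [EC · DG = 11/4 ∩ EB · CD = 11/4]
2. E_y = 31/4  [EC · DG = 11/4 ∩ EB · CD = 11/4]
   → E = (23/2, 31/4)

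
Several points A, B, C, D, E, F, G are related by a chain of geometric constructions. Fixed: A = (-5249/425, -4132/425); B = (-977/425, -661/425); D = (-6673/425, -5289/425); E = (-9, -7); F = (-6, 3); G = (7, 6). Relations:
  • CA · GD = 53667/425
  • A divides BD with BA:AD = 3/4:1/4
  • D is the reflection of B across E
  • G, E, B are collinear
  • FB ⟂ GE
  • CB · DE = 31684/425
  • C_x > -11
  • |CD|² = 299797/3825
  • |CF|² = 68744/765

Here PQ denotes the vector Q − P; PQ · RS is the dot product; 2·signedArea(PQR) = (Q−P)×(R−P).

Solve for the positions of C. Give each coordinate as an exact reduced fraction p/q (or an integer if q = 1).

C = (-13048/1275, -6989/1275)

1. C_x = -13048/1275  [line 9648/425·x + 7839/425·y + 28341/85 = 0 ∩ |CF|² = 68744/765]
2. C_y = -6989/1275  [line 9648/425·x + 7839/425·y + 28341/85 = 0 ∩ |CF|² = 68744/765]
   → C = (-13048/1275, -6989/1275)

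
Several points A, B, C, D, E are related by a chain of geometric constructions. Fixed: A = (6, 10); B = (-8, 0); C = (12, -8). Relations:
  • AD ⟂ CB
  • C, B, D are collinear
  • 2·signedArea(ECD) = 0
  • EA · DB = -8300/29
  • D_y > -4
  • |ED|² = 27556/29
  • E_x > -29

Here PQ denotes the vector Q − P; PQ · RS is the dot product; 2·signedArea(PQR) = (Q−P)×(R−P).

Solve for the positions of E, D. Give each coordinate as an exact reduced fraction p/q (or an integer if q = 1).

D = (18/29, -100/29)
E = (-28, 8)

1. D_x = 18/29  [C, B, D are collinear ∩ AD ⟂ CB]
2. D_y = -100/29  [C, B, D are collinear ∩ AD ⟂ CB]
   → D = (18/29, -100/29)
3. E_x = -28  [2·signedArea(ECD) = 0 ∩ EA · DB = -8300/29]
4. E_y = 8  [2·signedArea(ECD) = 0 ∩ EA · DB = -8300/29]
   → E = (-28, 8)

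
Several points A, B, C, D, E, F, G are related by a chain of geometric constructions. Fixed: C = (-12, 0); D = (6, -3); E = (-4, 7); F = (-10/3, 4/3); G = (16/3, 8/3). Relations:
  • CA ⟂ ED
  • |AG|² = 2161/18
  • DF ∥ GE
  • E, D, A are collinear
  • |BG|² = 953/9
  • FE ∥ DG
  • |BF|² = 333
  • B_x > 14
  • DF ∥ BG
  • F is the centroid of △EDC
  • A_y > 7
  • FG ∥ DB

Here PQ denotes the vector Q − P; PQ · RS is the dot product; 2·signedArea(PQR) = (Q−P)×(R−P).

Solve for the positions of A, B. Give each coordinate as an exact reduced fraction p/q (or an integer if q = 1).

A = (-9/2, 15/2)
B = (44/3, -5/3)

1. A_x = -9/2  [E, D, A are collinear ∩ CA ⟂ ED]
2. A_y = 15/2  [E, D, A are collinear ∩ CA ⟂ ED]
   → A = (-9/2, 15/2)
3. B_x = 44/3  [DF ∥ BG ∩ FG ∥ DB]
4. B_y = -5/3  [DF ∥ BG ∩ FG ∥ DB]
   → B = (44/3, -5/3)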